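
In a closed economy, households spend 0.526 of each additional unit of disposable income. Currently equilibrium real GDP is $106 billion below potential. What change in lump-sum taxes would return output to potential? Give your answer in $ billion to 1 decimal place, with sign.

Spending multiplier = 1/(1 − MPC) = 1/(1 − 0.526) = 1/0.474 ≈ 2.11.
Tax multiplier = −c·k = −0.526/0.474 ≈ −1.11. Need ΔY = +$106 billion, so ΔT = ΔY/(−c·k) = −(+$106 billion) × 0.474 / 0.526 ≈ −$95.5 billion.
The government should cut lump-sum taxes by $95.5 billion.

−$95.5 billion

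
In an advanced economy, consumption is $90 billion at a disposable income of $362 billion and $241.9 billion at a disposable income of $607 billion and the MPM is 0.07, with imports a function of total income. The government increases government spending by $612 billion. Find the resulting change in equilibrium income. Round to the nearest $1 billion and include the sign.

MPC = ΔC/ΔYd = (241.9 − 90)/(607 − 362) = 151.9/245 = 0.62.
Government-spending multiplier = 1/(1 − c + m) = 1/(1 − 0.62 + 0.07) = 1/0.45 ≈ 2.222.
ΔY = k × ΔG = (+$612 billion) / 0.45 = +$1,360 billion.

+$1,360 billion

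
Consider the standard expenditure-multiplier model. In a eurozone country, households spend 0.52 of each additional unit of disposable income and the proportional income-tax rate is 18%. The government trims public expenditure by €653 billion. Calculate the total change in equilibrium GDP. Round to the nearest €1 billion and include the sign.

Expenditure multiplier = 1/(1 − c(1−t)) = 1/(1 − 0.52×0.82) = 1/0.5736 ≈ 1.743.
ΔY = k × ΔG = (−€653 billion) / 0.5736 ≈ −€1,138 billion.

−€1,138 billion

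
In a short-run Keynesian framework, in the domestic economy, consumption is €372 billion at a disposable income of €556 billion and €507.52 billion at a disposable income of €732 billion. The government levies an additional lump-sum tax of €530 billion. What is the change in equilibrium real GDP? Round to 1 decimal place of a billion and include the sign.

MPC = ΔC/ΔYd = (507.52 − 372)/(732 − 556) = 135.52/176 = 0.77.
A lump-sum tax change of +€530 billion shifts disposable income by −€530 billion; first-round consumption changes by −c × ΔT = −0.77 × (+€530 billion) = −€408.1 billion.
Expenditure multiplier = 1/(1 − MPC) = 1/(1 − 0.77) = 1/0.23 ≈ 4.348.
The tax multiplier is −c × k ≈ −3.348, so ΔY = k × (−c·ΔT) = (−€408.1 billion) / 0.23 ≈ −€1,774.3 billion.

−€1,774.3 billion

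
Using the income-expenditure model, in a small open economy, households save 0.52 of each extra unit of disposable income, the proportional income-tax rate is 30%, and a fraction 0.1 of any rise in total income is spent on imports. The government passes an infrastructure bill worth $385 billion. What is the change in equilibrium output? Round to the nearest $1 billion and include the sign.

+$504 billion

MPC = 1 − MPS = 1 − 0.52 = 0.48.
Expenditure multiplier = 1/(1 − c(1−t) + m) = 1/(1 − 0.48×0.7 + 0.1) = 1/0.764 ≈ 1.309.
ΔY = k × ΔG = (+$385 billion) / 0.764 ≈ +$504 billion.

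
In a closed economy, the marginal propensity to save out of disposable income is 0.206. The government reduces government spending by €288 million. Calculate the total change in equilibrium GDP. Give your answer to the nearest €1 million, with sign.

−€1,398 million

MPC = 1 − MPS = 1 − 0.206 = 0.794.
Spending multiplier = 1/(1 − MPC) = 1/(1 − 0.794) = 1/0.206 ≈ 4.854.
ΔY = k × ΔG = (−€288 million) / 0.206 ≈ −€1,398 million.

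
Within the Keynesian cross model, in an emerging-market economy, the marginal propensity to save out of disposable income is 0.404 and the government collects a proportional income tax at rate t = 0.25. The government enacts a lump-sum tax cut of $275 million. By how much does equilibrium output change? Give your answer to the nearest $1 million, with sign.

+$296 million

MPC = 1 − MPS = 1 − 0.404 = 0.596.
A lump-sum tax change of −$275 million shifts disposable income by +$275 million; first-round consumption changes by −c × ΔT = −0.596 × (−$275 million) = +$163.9 million.
Expenditure multiplier = 1/(1 − c(1−t)) = 1/(1 − 0.596×0.75) = 1/0.553 ≈ 1.808.
The tax multiplier is −c × k ≈ −1.078, so ΔY = k × (−c·ΔT) = (+$163.9 million) / 0.553 ≈ +$296 million.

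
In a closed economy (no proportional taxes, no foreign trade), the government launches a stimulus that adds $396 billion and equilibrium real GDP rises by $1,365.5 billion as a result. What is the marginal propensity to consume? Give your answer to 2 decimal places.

0.71

Implied spending multiplier k = ΔY/ΔG = 1,365.5/396 ≈ 3.4482.
Since k = 1/(1 − MPC), MPC = 1 − 1/k = 1 − ΔG/ΔY = 1 − 396/1,365.5 ≈ 0.71.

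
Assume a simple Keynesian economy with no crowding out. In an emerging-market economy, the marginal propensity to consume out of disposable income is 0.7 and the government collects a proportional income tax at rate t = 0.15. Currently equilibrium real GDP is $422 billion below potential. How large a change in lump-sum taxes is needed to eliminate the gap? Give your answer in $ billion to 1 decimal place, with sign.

−$244.2 billion

Spending multiplier = 1/(1 − c(1−t)) = 1/(1 − 0.7×0.85) = 1/0.405 ≈ 2.469.
Tax multiplier = −c·k = −0.7/0.405 ≈ −1.728. Need ΔY = +$422 billion, so ΔT = ΔY/(−c·k) = −(+$422 billion) × 0.405 / 0.7 ≈ −$244.2 billion.
The government should cut lump-sum taxes by $244.2 billion.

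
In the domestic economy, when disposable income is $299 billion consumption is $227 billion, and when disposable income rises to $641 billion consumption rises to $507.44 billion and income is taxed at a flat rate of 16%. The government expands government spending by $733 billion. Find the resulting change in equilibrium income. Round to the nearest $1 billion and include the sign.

+$2,355 billion

MPC = ΔC/ΔYd = (507.44 − 227)/(641 − 299) = 280.44/342 = 0.82.
Expenditure multiplier = 1/(1 − c(1−t)) = 1/(1 − 0.82×0.84) = 1/0.3112 ≈ 3.213.
ΔY = k × ΔG = (+$733 billion) / 0.3112 ≈ +$2,355 billion.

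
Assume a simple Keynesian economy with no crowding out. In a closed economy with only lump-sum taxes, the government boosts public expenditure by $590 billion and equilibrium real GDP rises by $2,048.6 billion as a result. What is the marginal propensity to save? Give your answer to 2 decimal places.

Implied spending multiplier k = ΔY/ΔG = 2,048.6/590 ≈ 3.4722.
Since k = 1/(1 − MPC), MPC = 1 − 1/k = 1 − ΔG/ΔY = 1 − 590/2,048.6 ≈ 0.71.
MPS = 1 − MPC = 0.29.

0.29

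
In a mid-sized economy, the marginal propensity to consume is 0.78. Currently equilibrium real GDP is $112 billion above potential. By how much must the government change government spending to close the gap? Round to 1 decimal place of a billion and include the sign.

Spending multiplier = 1/(1 − MPC) = 1/(1 − 0.78) = 1/0.22 ≈ 4.545.
Need ΔY = −$112 billion, so ΔG = ΔY/k = (−$112 billion) × 0.22 ≈ −$24.6 billion.
The government should cut government spending by $24.6 billion.

−$24.6 billion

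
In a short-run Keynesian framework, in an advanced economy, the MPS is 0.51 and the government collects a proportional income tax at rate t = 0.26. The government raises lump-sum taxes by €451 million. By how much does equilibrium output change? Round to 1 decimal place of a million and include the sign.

MPC = 1 − MPS = 1 − 0.51 = 0.49.
A lump-sum tax change of +€451 million shifts disposable income by −€451 million; first-round consumption changes by −c × ΔT = −0.49 × (+€451 million) = −€220.99 million.
Expenditure multiplier = 1/(1 − c(1−t)) = 1/(1 − 0.49×0.74) = 1/0.6374 ≈ 1.569.
The tax multiplier is −c × k ≈ −0.769, so ΔY = k × (−c·ΔT) = (−€220.99 million) / 0.6374 ≈ −€346.7 million.

−€346.7 million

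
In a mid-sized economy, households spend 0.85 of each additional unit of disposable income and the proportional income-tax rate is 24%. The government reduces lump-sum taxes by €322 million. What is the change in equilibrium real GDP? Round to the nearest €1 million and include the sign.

+€773 million

A lump-sum tax change of −€322 million shifts disposable income by +€322 million; first-round consumption changes by −c × ΔT = −0.85 × (−€322 million) = +€273.7 million.
Expenditure multiplier = 1/(1 − c(1−t)) = 1/(1 − 0.85×0.76) = 1/0.354 ≈ 2.825.
The tax multiplier is −c × k ≈ −2.401, so ΔY = k × (−c·ΔT) = (+€273.7 million) / 0.354 ≈ +€773 million.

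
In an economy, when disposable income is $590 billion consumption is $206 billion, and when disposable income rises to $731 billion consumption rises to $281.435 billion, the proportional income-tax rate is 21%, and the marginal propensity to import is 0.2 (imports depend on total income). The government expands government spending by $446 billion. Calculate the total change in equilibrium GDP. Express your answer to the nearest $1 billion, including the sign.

+$574 billion

MPC = ΔC/ΔYd = (281.435 − 206)/(731 − 590) = 75.435/141 = 0.535.
Government-spending multiplier = 1/(1 − c(1−t) + m) = 1/(1 − 0.535×0.79 + 0.2) = 1/0.77735 ≈ 1.286.
ΔY = k × ΔG = (+$446 billion) / 0.77735 ≈ +$574 billion.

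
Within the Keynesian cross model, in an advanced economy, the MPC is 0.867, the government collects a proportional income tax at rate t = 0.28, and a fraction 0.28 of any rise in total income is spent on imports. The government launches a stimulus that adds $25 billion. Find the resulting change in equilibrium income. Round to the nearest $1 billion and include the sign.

+$38 billion

Spending multiplier = 1/(1 − c(1−t) + m) = 1/(1 − 0.867×0.72 + 0.28) = 1/0.65576 ≈ 1.525.
ΔY = k × ΔG = (+$25 billion) / 0.65576 ≈ +$38 billion.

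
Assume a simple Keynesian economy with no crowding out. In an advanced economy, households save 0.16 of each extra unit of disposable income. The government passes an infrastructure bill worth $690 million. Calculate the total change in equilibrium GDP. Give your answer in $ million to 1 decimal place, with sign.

MPC = 1 − MPS = 1 − 0.16 = 0.84.
Expenditure multiplier = 1/(1 − MPC) = 1/(1 − 0.84) = 1/0.16 = 6.25.
ΔY = k × ΔG = (+$690 million) / 0.16 = +$4,312.5 million.

+$4,312.5 million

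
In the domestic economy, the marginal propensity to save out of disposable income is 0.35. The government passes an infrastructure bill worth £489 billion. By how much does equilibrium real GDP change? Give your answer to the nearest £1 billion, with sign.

MPC = 1 − MPS = 1 − 0.35 = 0.65.
Spending multiplier = 1/(1 − MPC) = 1/(1 − 0.65) = 1/0.35 ≈ 2.857.
ΔY = k × ΔG = (+£489 billion) / 0.35 ≈ +£1,397 billion.

+£1,397 billion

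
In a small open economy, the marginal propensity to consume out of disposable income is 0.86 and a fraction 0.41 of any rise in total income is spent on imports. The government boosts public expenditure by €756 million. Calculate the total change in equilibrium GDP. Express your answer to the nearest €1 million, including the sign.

Expenditure multiplier = 1/(1 − c + m) = 1/(1 − 0.86 + 0.41) = 1/0.55 ≈ 1.818.
ΔY = k × ΔG = (+€756 million) / 0.55 ≈ +€1,375 million.

+€1,375 million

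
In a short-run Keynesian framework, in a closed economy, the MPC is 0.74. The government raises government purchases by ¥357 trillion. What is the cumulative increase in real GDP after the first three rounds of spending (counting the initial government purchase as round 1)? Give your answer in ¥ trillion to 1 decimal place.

Round 1 adds ΔG = ¥357 trillion; each later round is MPC = 0.74 times the previous.
After 3 rounds: 357 + 264.18 + 195.4932 = ΔG·(1 − c^3)/(1 − c) = 357 × (1 − 0.405224)/0.26 ≈ ¥816.7 trillion.

¥816.7 trillion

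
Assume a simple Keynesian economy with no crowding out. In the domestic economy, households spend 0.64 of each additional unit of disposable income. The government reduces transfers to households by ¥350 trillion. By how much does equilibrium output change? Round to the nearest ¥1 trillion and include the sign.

−¥622 trillion

The transfer change shifts disposable income by −¥350 trillion, so first-round consumption changes by c·ΔTR = 0.64 × (−¥350 trillion) = −¥224 trillion.
Expenditure multiplier = 1/(1 − MPC) = 1/(1 − 0.64) = 1/0.36 ≈ 2.778.
The transfer multiplier is c × k ≈ 1.778, so ΔY = k × (c·ΔTR) = (−¥224 trillion) / 0.36 ≈ −¥622 trillion.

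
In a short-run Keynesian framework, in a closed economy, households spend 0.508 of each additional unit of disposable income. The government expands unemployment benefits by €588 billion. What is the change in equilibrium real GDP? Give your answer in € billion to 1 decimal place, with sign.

+€607.1 billion

The transfer change shifts disposable income by +€588 billion, so first-round consumption changes by c·ΔTR = 0.508 × (+€588 billion) = +€298.704 billion.
Expenditure multiplier = 1/(1 − MPC) = 1/(1 − 0.508) = 1/0.492 ≈ 2.033.
The transfer multiplier is c × k ≈ 1.033, so ΔY = k × (c·ΔTR) = (+€298.704 billion) / 0.492 ≈ +€607.1 billion.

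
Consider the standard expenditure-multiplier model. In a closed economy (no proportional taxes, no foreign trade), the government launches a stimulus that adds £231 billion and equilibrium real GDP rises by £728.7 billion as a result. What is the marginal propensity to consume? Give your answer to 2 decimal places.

0.68

Implied spending multiplier k = ΔY/ΔG = 728.7/231 ≈ 3.1545.
Since k = 1/(1 − MPC), MPC = 1 − 1/k = 1 − ΔG/ΔY = 1 − 231/728.7 ≈ 0.68.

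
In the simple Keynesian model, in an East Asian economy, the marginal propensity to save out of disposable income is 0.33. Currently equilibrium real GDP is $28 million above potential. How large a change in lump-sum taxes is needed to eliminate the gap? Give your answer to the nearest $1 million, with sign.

+$14 million

MPC = 1 − MPS = 1 − 0.33 = 0.67.
Spending multiplier = 1/(1 − MPC) = 1/(1 − 0.67) = 1/0.33 ≈ 3.03.
Tax multiplier = −c·k = −0.67/0.33 ≈ −2.03. Need ΔY = −$28 million, so ΔT = ΔY/(−c·k) = −(−$28 million) × 0.33 / 0.67 ≈ +$14 million.
The government should raise lump-sum taxes by $14 million.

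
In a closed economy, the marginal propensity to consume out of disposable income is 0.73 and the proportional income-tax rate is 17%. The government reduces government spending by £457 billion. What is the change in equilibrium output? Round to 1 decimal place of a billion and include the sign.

Expenditure multiplier = 1/(1 − c(1−t)) = 1/(1 − 0.73×0.83) = 1/0.3941 ≈ 2.537.
ΔY = k × ΔG = (−£457 billion) / 0.3941 ≈ −£1,159.6 billion.

−£1,159.6 billion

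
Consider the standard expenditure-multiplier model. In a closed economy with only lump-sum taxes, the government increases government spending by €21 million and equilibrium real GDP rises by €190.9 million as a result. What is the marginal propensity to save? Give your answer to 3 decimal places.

0.110

Implied spending multiplier k = ΔY/ΔG = 190.9/21 ≈ 9.0905.
Since k = 1/(1 − MPC), MPC = 1 − 1/k = 1 − ΔG/ΔY = 1 − 21/190.9 ≈ 0.890.
MPS = 1 − MPC = 0.110.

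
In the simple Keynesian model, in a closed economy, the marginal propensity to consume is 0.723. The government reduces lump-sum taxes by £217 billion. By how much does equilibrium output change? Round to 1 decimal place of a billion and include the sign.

+£566.4 billion

A lump-sum tax change of −£217 billion shifts disposable income by +£217 billion; first-round consumption changes by −c × ΔT = −0.723 × (−£217 billion) = +£156.891 billion.
Expenditure multiplier = 1/(1 − MPC) = 1/(1 − 0.723) = 1/0.277 ≈ 3.61.
The tax multiplier is −c × k ≈ −2.61, so ΔY = k × (−c·ΔT) = (+£156.891 billion) / 0.277 ≈ +£566.4 billion.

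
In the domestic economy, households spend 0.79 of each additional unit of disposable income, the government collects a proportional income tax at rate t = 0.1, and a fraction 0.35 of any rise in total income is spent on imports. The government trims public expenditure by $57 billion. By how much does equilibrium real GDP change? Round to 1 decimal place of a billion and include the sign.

Expenditure multiplier = 1/(1 − c(1−t) + m) = 1/(1 − 0.79×0.9 + 0.35) = 1/0.639 ≈ 1.565.
ΔY = k × ΔG = (−$57 billion) / 0.639 ≈ −$89.2 billion.

−$89.2 billion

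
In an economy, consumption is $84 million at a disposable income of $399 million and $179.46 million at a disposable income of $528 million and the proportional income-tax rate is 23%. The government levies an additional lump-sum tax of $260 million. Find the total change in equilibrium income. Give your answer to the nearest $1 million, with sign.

−$447 million

MPC = ΔC/ΔYd = (179.46 − 84)/(528 − 399) = 95.46/129 = 0.74.
A lump-sum tax change of +$260 million shifts disposable income by −$260 million; first-round consumption changes by −c × ΔT = −0.74 × (+$260 million) = −$192.4 million.
Expenditure multiplier = 1/(1 − c(1−t)) = 1/(1 − 0.74×0.77) = 1/0.4302 ≈ 2.325.
The tax multiplier is −c × k ≈ −1.72, so ΔY = k × (−c·ΔT) = (−$192.4 million) / 0.4302 ≈ −$447 million.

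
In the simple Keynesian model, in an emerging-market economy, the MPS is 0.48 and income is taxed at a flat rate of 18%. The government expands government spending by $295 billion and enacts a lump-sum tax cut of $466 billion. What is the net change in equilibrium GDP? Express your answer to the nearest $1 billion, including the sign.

+$937 billion

MPC = 1 − MPS = 1 − 0.48 = 0.52.
Expenditure multiplier = 1/(1 − c(1−t)) = 1/(1 − 0.52×0.82) = 1/0.5736 ≈ 1.743.
ΔG contributes k·ΔG = (+$295 billion) / 0.5736 ≈ +$514.3 billion.
ΔT of −$466 billion changes first-round spending by −c·ΔT = +$242.32 billion, contributing k·(−c·ΔT) = (+$242.32 billion) / 0.5736 ≈ +$422.5 billion.
Net ΔY = k(ΔG − c·ΔT) = (+$537.32 billion) / 0.5736 ≈ +$937 billion.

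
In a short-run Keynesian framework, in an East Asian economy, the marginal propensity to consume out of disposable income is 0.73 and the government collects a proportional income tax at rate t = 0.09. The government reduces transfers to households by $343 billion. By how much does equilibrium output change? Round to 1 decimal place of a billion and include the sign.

−$745.9 billion

The transfer change shifts disposable income by −$343 billion, so first-round consumption changes by c·ΔTR = 0.73 × (−$343 billion) = −$250.39 billion.
Expenditure multiplier = 1/(1 − c(1−t)) = 1/(1 − 0.73×0.91) = 1/0.3357 ≈ 2.979.
The transfer multiplier is c × k ≈ 2.175, so ΔY = k × (c·ΔTR) = (−$250.39 billion) / 0.3357 ≈ −$745.9 billion.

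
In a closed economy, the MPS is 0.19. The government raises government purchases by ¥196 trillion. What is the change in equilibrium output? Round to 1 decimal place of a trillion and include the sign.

+¥1,031.6 trillion

MPC = 1 − MPS = 1 − 0.19 = 0.81.
Spending multiplier = 1/(1 − MPC) = 1/(1 − 0.81) = 1/0.19 ≈ 5.263.
ΔY = k × ΔG = (+¥196 trillion) / 0.19 ≈ +¥1,031.6 trillion.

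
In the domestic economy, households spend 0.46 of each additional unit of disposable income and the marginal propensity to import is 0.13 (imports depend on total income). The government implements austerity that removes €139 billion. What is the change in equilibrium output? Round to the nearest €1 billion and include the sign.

−€207 billion

Expenditure multiplier = 1/(1 − c + m) = 1/(1 − 0.46 + 0.13) = 1/0.67 ≈ 1.493.
ΔY = k × ΔG = (−€139 billion) / 0.67 ≈ −€207 billion.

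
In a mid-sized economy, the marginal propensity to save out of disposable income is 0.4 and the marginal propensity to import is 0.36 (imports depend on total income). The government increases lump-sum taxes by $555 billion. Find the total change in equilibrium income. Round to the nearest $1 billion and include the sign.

MPC = 1 − MPS = 1 − 0.4 = 0.6.
A lump-sum tax change of +$555 billion shifts disposable income by −$555 billion; first-round consumption changes by −c × ΔT = −0.6 × (+$555 billion) = −$333 billion.
Expenditure multiplier = 1/(1 − c + m) = 1/(1 − 0.6 + 0.36) = 1/0.76 ≈ 1.316.
The tax multiplier is −c × k ≈ −0.789, so ΔY = k × (−c·ΔT) = (−$333 billion) / 0.76 ≈ −$438 billion.

−$438 billion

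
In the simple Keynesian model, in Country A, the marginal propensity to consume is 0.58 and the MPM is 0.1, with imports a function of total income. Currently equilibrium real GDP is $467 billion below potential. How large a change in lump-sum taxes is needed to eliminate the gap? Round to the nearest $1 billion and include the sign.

Spending multiplier = 1/(1 − c + m) = 1/(1 − 0.58 + 0.1) = 1/0.52 ≈ 1.923.
Tax multiplier = −c·k = −0.58/0.52 ≈ −1.115. Need ΔY = +$467 billion, so ΔT = ΔY/(−c·k) = −(+$467 billion) × 0.52 / 0.58 ≈ −$419 billion.
The government should cut lump-sum taxes by $419 billion.

−$419 billion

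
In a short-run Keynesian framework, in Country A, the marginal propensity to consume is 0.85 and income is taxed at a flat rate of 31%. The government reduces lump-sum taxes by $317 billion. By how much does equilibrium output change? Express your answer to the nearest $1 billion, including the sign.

+$652 billion

A lump-sum tax change of −$317 billion shifts disposable income by +$317 billion; first-round consumption changes by −c × ΔT = −0.85 × (−$317 billion) = +$269.45 billion.
Expenditure multiplier = 1/(1 − c(1−t)) = 1/(1 − 0.85×0.69) = 1/0.4135 ≈ 2.418.
The tax multiplier is −c × k ≈ −2.056, so ΔY = k × (−c·ΔT) = (+$269.45 billion) / 0.4135 ≈ +$652 billion.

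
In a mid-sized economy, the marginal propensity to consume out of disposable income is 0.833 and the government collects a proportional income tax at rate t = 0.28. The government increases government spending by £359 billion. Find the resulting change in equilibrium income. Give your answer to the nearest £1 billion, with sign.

Spending multiplier = 1/(1 − c(1−t)) = 1/(1 − 0.833×0.72) = 1/0.40024 ≈ 2.499.
ΔY = k × ΔG = (+£359 billion) / 0.40024 ≈ +£897 billion.

+£897 billion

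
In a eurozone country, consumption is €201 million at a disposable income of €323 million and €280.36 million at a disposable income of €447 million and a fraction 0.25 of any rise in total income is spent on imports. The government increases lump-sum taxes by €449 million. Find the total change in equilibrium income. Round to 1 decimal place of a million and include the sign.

−€471.1 million

MPC = ΔC/ΔYd = (280.36 − 201)/(447 − 323) = 79.36/124 = 0.64.
A lump-sum tax change of +€449 million shifts disposable income by −€449 million; first-round consumption changes by −c × ΔT = −0.64 × (+€449 million) = −€287.36 million.
Expenditure multiplier = 1/(1 − c + m) = 1/(1 − 0.64 + 0.25) = 1/0.61 ≈ 1.639.
The tax multiplier is −c × k ≈ −1.049, so ΔY = k × (−c·ΔT) = (−€287.36 million) / 0.61 ≈ −€471.1 million.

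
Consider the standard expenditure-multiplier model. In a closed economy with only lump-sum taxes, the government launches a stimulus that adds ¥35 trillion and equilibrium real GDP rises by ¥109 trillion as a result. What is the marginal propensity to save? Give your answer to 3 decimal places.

0.321

Implied spending multiplier k = ΔY/ΔG = 109/35 ≈ 3.1143.
Since k = 1/(1 − MPC), MPC = 1 − 1/k = 1 − ΔG/ΔY = 1 − 35/109 ≈ 0.679.
MPS = 1 − MPC = 0.321.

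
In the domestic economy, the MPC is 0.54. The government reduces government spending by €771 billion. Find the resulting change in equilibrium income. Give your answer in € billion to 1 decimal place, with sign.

Government-spending multiplier = 1/(1 − MPC) = 1/(1 − 0.54) = 1/0.46 ≈ 2.174.
ΔY = k × ΔG = (−€771 billion) / 0.46 ≈ −€1,676.1 billion.

−€1,676.1 billion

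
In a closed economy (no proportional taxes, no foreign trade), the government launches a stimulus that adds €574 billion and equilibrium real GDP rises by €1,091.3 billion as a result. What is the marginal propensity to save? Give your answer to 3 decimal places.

Implied spending multiplier k = ΔY/ΔG = 1,091.3/574 ≈ 1.9012.
Since k = 1/(1 − MPC), MPC = 1 − 1/k = 1 − ΔG/ΔY = 1 − 574/1,091.3 ≈ 0.474.
MPS = 1 − MPC = 0.526.

0.526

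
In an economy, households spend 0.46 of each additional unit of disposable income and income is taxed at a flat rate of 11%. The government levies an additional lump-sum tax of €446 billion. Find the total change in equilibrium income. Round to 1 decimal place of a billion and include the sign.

−€347.4 billion

A lump-sum tax change of +€446 billion shifts disposable income by −€446 billion; first-round consumption changes by −c × ΔT = −0.46 × (+€446 billion) = −€205.16 billion.
Expenditure multiplier = 1/(1 − c(1−t)) = 1/(1 − 0.46×0.89) = 1/0.5906 ≈ 1.693.
The tax multiplier is −c × k ≈ −0.779, so ΔY = k × (−c·ΔT) = (−€205.16 billion) / 0.5906 ≈ −€347.4 billion.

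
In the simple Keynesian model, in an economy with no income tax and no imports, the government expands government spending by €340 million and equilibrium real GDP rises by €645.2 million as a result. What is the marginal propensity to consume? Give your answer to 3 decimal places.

Implied spending multiplier k = ΔY/ΔG = 645.2/340 ≈ 1.8976.
Since k = 1/(1 − MPC), MPC = 1 − 1/k = 1 − ΔG/ΔY = 1 − 340/645.2 ≈ 0.473.

0.473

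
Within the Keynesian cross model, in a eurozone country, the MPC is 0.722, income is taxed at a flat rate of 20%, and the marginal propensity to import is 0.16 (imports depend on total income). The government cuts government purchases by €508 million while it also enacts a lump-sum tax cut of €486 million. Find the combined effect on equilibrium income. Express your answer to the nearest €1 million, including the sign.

Expenditure multiplier = 1/(1 − c(1−t) + m) = 1/(1 − 0.722×0.8 + 0.16) = 1/0.5824 ≈ 1.717.
ΔG contributes k·ΔG = (−€508 million) / 0.5824 ≈ −€872.3 million.
ΔT of −€486 million changes first-round spending by −c·ΔT = +€350.892 million, contributing k·(−c·ΔT) = (+€350.892 million) / 0.5824 ≈ +€602.5 million.
Net ΔY = k(ΔG − c·ΔT) = (−€157.108 million) / 0.5824 ≈ −€270 million.

−€270 million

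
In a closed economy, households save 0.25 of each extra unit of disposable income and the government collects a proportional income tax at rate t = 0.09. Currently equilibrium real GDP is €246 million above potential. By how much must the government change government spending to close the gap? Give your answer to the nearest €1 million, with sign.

−€78 million

MPC = 1 − MPS = 1 − 0.25 = 0.75.
Spending multiplier = 1/(1 − c(1−t)) = 1/(1 − 0.75×0.91) = 1/0.3175 ≈ 3.15.
Need ΔY = −€246 million, so ΔG = ΔY/k = (−€246 million) × 0.3175 ≈ −€78 million.
The government should cut government spending by €78 million.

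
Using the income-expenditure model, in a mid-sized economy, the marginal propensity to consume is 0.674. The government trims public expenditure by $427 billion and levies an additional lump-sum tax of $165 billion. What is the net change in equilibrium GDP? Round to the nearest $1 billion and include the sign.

−$1,651 billion

Expenditure multiplier = 1/(1 − MPC) = 1/(1 − 0.674) = 1/0.326 ≈ 3.067.
ΔG contributes k·ΔG = (−$427 billion) / 0.326 ≈ −$1,309.8 billion.
ΔT of +$165 billion changes first-round spending by −c·ΔT = −$111.21 billion, contributing k·(−c·ΔT) = (−$111.21 billion) / 0.326 ≈ −$341.1 billion.
Net ΔY = k(ΔG − c·ΔT) = (−$538.21 billion) / 0.326 ≈ −$1,651 billion.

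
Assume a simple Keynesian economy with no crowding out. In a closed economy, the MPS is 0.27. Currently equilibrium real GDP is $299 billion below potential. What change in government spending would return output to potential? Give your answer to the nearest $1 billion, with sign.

MPC = 1 − MPS = 1 − 0.27 = 0.73.
Spending multiplier = 1/(1 − MPC) = 1/(1 − 0.73) = 1/0.27 ≈ 3.704.
Need ΔY = +$299 billion, so ΔG = ΔY/k = (+$299 billion) × 0.27 ≈ +$81 billion.
The government should increase government spending by $81 billion.

+$81 billion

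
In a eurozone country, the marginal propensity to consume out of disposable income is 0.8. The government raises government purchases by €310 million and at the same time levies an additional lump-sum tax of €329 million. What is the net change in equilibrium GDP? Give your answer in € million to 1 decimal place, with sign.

+€234.0 million

Expenditure multiplier = 1/(1 − MPC) = 1/(1 − 0.8) = 1/0.2 = 5.
ΔG contributes k·ΔG = (+€310 million) / 0.2 = +€1,550 million.
ΔT of +€329 million changes first-round spending by −c·ΔT = −€263.2 million, contributing k·(−c·ΔT) = (−€263.2 million) / 0.2 = −€1,316 million.
Net ΔY = k(ΔG − c·ΔT) = (+€46.8 million) / 0.2 = +€234 million.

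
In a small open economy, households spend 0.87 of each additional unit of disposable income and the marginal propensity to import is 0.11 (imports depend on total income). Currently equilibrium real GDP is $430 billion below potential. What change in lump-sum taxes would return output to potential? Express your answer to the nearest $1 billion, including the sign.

Spending multiplier = 1/(1 − c + m) = 1/(1 − 0.87 + 0.11) = 1/0.24 ≈ 4.167.
Tax multiplier = −c·k = −0.87/0.24 = −3.625. Need ΔY = +$430 billion, so ΔT = ΔY/(−c·k) = −(+$430 billion) × 0.24 / 0.87 ≈ −$119 billion.
The government should cut lump-sum taxes by $119 billion.

−$119 billion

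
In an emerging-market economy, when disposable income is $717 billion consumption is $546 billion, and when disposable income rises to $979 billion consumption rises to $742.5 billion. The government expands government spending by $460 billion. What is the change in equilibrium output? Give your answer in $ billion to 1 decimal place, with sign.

MPC = ΔC/ΔYd = (742.5 − 546)/(979 − 717) = 196.5/262 = 0.75.
Expenditure multiplier = 1/(1 − MPC) = 1/(1 − 0.75) = 1/0.25 = 4.
ΔY = k × ΔG = (+$460 billion) / 0.25 = +$1,840 billion.

+$1,840.0 billion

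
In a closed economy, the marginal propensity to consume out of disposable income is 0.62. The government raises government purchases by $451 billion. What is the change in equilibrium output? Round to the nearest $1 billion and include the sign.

Expenditure multiplier = 1/(1 − MPC) = 1/(1 − 0.62) = 1/0.38 ≈ 2.632.
ΔY = k × ΔG = (+$451 billion) / 0.38 ≈ +$1,187 billion.

+$1,187 billion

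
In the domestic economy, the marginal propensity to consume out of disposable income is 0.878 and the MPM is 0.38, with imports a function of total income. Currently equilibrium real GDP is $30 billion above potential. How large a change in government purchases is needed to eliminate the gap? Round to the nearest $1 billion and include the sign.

Spending multiplier = 1/(1 − c + m) = 1/(1 − 0.878 + 0.38) = 1/0.502 ≈ 1.992.
Need ΔY = −$30 billion, so ΔG = ΔY/k = (−$30 billion) × 0.502 ≈ −$15 billion.
The government should cut government purchases by $15 billion.

−$15 billion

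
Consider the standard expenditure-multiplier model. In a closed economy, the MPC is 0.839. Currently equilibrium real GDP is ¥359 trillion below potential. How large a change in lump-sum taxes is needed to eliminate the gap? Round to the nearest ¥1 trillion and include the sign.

Spending multiplier = 1/(1 − MPC) = 1/(1 − 0.839) = 1/0.161 ≈ 6.211.
Tax multiplier = −c·k = −0.839/0.161 ≈ −5.211. Need ΔY = +¥359 trillion, so ΔT = ΔY/(−c·k) = −(+¥359 trillion) × 0.161 / 0.839 ≈ −¥69 trillion.
The government should cut lump-sum taxes by ¥69 trillion.

−¥69 trillion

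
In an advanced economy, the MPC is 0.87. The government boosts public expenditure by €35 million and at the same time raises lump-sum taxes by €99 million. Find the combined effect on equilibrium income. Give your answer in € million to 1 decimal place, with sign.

−€393.3 million

Expenditure multiplier = 1/(1 − MPC) = 1/(1 − 0.87) = 1/0.13 ≈ 7.692.
ΔG contributes k·ΔG = (+€35 million) / 0.13 ≈ +€269.2 million.
ΔT of +€99 million changes first-round spending by −c·ΔT = −€86.13 million, contributing k·(−c·ΔT) = (−€86.13 million) / 0.13 ≈ −€662.5 million.
Net ΔY = k(ΔG − c·ΔT) = (−€51.13 million) / 0.13 ≈ −€393.3 million.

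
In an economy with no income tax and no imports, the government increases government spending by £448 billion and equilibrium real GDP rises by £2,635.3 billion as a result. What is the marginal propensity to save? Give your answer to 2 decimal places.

Implied spending multiplier k = ΔY/ΔG = 2,635.3/448 ≈ 5.8824.
Since k = 1/(1 − MPC), MPC = 1 − 1/k = 1 − ΔG/ΔY = 1 − 448/2,635.3 ≈ 0.83.
MPS = 1 − MPC = 0.17.

0.17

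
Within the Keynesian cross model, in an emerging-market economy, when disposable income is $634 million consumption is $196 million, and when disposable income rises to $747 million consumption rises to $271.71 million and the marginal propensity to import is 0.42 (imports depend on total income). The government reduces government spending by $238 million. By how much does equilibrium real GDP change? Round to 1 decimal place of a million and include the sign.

MPC = ΔC/ΔYd = (271.71 − 196)/(747 − 634) = 75.71/113 = 0.67.
Government-spending multiplier = 1/(1 − c + m) = 1/(1 − 0.67 + 0.42) = 1/0.75 ≈ 1.333.
ΔY = k × ΔG = (−$238 million) / 0.75 ≈ −$317.3 million.

−$317.3 million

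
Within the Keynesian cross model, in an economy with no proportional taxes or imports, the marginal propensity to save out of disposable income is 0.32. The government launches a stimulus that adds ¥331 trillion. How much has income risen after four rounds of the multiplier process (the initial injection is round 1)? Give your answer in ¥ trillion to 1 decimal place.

¥813.2 trillion

MPC = 1 − MPS = 1 − 0.32 = 0.68.
Round 1 adds ΔG = ¥331 trillion; each later round is MPC = 0.68 times the previous.
After 4 rounds: 331 + 225.08 + 153.0544 + 104.076992 = ΔG·(1 − c^4)/(1 − c) = 331 × (1 − 0.21381376)/0.32 ≈ ¥813.2 trillion.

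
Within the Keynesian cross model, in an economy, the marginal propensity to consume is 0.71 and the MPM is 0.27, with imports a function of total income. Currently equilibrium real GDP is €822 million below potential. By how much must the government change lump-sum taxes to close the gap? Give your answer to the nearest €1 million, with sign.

Spending multiplier = 1/(1 − c + m) = 1/(1 − 0.71 + 0.27) = 1/0.56 ≈ 1.786.
Tax multiplier = −c·k = −0.71/0.56 ≈ −1.268. Need ΔY = +€822 million, so ΔT = ΔY/(−c·k) = −(+€822 million) × 0.56 / 0.71 ≈ −€648 million.
The government should cut lump-sum taxes by €648 million.

−€648 million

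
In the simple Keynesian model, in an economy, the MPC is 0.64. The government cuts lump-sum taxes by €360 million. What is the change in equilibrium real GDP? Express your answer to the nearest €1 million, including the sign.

+€640 million

A lump-sum tax change of −€360 million shifts disposable income by +€360 million; first-round consumption changes by −c × ΔT = −0.64 × (−€360 million) = +€230.4 million.
Expenditure multiplier = 1/(1 − MPC) = 1/(1 − 0.64) = 1/0.36 ≈ 2.778.
The tax multiplier is −c × k ≈ −1.778, so ΔY = k × (−c·ΔT) = (+€230.4 million) / 0.36 = +€640 million.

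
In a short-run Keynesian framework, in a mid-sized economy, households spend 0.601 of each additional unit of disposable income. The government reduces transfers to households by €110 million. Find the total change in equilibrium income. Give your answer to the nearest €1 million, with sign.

The transfer change shifts disposable income by −€110 million, so first-round consumption changes by c·ΔTR = 0.601 × (−€110 million) = −€66.11 million.
Expenditure multiplier = 1/(1 − MPC) = 1/(1 − 0.601) = 1/0.399 ≈ 2.506.
The transfer multiplier is c × k ≈ 1.506, so ΔY = k × (c·ΔTR) = (−€66.11 million) / 0.399 ≈ −€166 million.

−€166 million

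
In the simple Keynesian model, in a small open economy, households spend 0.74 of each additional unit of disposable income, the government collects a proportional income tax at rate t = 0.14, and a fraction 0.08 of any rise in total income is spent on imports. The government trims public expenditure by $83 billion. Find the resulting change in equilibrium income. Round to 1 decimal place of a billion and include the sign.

−$187.1 billion

Government-spending multiplier = 1/(1 − c(1−t) + m) = 1/(1 − 0.74×0.86 + 0.08) = 1/0.4436 ≈ 2.254.
ΔY = k × ΔG = (−$83 billion) / 0.4436 ≈ −$187.1 billion.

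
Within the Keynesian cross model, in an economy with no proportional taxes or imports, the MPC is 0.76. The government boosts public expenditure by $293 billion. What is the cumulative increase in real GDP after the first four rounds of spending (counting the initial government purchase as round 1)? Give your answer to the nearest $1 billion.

Round 1 adds ΔG = $293 billion; each later round is MPC = 0.76 times the previous.
After 4 rounds: 293 + 222.68 + 169.2368 + 128.619968 = ΔG·(1 − c^4)/(1 − c) = 293 × (1 − 0.33362176)/0.24 ≈ $814 billion.

$814 billion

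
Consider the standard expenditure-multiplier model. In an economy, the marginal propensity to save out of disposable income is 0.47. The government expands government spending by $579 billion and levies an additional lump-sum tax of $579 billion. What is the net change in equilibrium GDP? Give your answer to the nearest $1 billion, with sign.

+$579 billion

MPC = 1 − MPS = 1 − 0.47 = 0.53.
Expenditure multiplier = 1/(1 − MPC) = 1/(1 − 0.53) = 1/0.47 ≈ 2.128.
ΔG contributes k·ΔG = (+$579 billion) / 0.47 ≈ +$1,231.9 billion.
ΔT of +$579 billion changes first-round spending by −c·ΔT = −$306.87 billion, contributing k·(−c·ΔT) = (−$306.87 billion) / 0.47 ≈ −$652.9 billion.
With ΔG = ΔT and no other leakages, the balanced-budget multiplier is 1, so ΔY = ΔG = +$579 billion.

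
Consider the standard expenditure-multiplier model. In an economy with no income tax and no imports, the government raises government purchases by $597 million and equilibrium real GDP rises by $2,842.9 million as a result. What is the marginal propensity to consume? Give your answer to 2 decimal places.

Implied spending multiplier k = ΔY/ΔG = 2,842.9/597 ≈ 4.762.
Since k = 1/(1 − MPC), MPC = 1 − 1/k = 1 − ΔG/ΔY = 1 − 597/2,842.9 ≈ 0.79.

0.79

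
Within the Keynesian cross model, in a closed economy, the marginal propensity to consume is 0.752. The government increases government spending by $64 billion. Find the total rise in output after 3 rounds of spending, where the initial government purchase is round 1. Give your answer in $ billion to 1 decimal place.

Round 1 adds ΔG = $64 billion; each later round is MPC = 0.752 times the previous.
After 3 rounds: 64 + 48.128 + 36.192256 = ΔG·(1 − c^3)/(1 − c) = 64 × (1 − 0.425259008)/0.248 ≈ $148.3 billion.

$148.3 billion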